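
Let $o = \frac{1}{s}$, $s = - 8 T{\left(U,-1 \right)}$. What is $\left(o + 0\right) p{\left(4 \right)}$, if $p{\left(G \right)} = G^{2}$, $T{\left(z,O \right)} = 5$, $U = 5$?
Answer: $- \frac{2}{5} \approx -0.4$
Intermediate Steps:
$s = -40$ ($s = \left(-8\right) 5 = -40$)
$o = - \frac{1}{40}$ ($o = \frac{1}{-40} = - \frac{1}{40} \approx -0.025$)
$\left(o + 0\right) p{\left(4 \right)} = \left(- \frac{1}{40} + 0\right) 4^{2} = \left(- \frac{1}{40}\right) 16 = - \frac{2}{5}$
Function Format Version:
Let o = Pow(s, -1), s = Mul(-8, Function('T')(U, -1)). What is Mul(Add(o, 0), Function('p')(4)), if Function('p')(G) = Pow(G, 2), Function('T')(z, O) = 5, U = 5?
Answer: Rational(-2, 5) ≈ -0.40000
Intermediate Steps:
s = -40 (s = Mul(-8, 5) = -40)
o = Rational(-1, 40) (o = Pow(-40, -1) = Rational(-1, 40) ≈ -0.025000)
Mul(Add(o, 0), Function('p')(4)) = Mul(Add(Rational(-1, 40), 0), Pow(4, 2)) = Mul(Rational(-1, 40), 16) = Rational(-2, 5)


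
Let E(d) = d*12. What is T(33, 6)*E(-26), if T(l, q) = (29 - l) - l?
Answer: 11544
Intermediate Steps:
T(l, q) = 29 - 2*l
E(d) = 12*d
T(33, 6)*E(-26) = (29 - 2*33)*(12*(-26)) = (29 - 66)*(-312) = -37*(-312) = 11544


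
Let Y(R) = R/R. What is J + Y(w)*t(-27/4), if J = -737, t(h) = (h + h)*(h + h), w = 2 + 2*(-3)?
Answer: -2219/4 ≈ -554.75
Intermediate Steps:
w = -4 (w = 2 - 6 = -4)
t(h) = 4*h² (t(h) = (2*h)*(2*h) = 4*h²)
Y(R) = 1
J + Y(w)*t(-27/4) = -737 + 1*(4*(-27/4)²) = -737 + 1*(4*(729/16)) = -737 + 1*(729/4) = -737 + 729/4 = -2219/4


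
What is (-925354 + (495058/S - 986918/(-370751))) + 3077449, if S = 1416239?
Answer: 1130006461949759415/525072025489 ≈ 2.1521e+6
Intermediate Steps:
(-925354 + (495058/S - 986918/(-370751))) + 3077449 = (-925354 + (495058/1416239 - 986918/(-370751))) + 3077449 = (-925354 + (495058*(1/1416239) - 986918*(-1/370751))) + 3077449 = (-925354 + (495058/1416239 + 986918/370751)) + 3077449 = (-925354 + 1581255009960/525072025489) + 3077449 = -485875917819338146/525072025489 + 3077449 = 1130006461949759415/525072025489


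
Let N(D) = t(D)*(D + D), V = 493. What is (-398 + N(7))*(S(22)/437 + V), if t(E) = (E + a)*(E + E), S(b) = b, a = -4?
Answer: 2154630/23 ≈ 93680.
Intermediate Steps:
t(E) = 2*E*(-4 + E) (t(E) = (E - 4)*(E + E) = (-4 + E)*(2*E) = 2*E*(-4 + E))
N(D) = 4*D²*(-4 + D) (N(D) = (2*D*(-4 + D))*(D + D) = (2*D*(-4 + D))*(2*D) = 4*D²*(-4 + D))
(-398 + N(7))*(S(22)/437 + V) = (-398 + 4*7²*(-4 + 7))*(22/437 + 493) = (-398 + 4*49*3)*(22*(1/437) + 493) = (-398 + 588)*(22/437 + 493) = 190*(215463/437) = 2154630/23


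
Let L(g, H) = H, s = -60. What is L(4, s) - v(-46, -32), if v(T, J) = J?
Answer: -28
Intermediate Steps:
L(4, s) - v(-46, -32) = -60 - 1*(-32) = -60 + 32 = -28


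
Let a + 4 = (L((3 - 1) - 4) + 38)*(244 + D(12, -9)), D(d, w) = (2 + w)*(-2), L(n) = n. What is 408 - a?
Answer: -8876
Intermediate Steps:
D(d, w) = -4 - 2*w
a = 9284 (a = -4 + (((3 - 1) - 4) + 38)*(244 + (-4 - 2*(-9))) = -4 + ((2 - 4) + 38)*(244 + (-4 + 18)) = -4 + (-2 + 38)*(244 + 14) = -4 + 36*258 = -4 + 9288 = 9284)
408 - a = 408 - 1*9284 = 408 - 9284 = -8876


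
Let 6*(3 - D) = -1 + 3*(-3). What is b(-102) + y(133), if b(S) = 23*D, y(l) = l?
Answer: 721/3 ≈ 240.33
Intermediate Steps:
D = 14/3 (D = 3 - (-1 + 3*(-3))/6 = 3 - (-1 - 9)/6 = 3 - ⅙*(-10) = 3 + 5/3 = 14/3 ≈ 4.6667)
b(S) = 322/3 (b(S) = 23*(14/3) = 322/3)
b(-102) + y(133) = 322/3 + 133 = 721/3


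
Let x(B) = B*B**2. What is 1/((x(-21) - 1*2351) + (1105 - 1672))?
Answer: -1/12179 ≈ -8.2109e-5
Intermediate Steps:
x(B) = B**3
1/((x(-21) - 1*2351) + (1105 - 1672)) = 1/(((-21)**3 - 1*2351) + (1105 - 1672)) = 1/((-9261 - 2351) - 567) = 1/(-11612 - 567) = 1/(-12179) = -1/12179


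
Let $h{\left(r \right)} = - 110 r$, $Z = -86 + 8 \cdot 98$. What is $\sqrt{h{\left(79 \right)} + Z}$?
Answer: $6 i \sqrt{222} \approx 89.398 i$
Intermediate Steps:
$Z = 698$ ($Z = -86 + 784 = 698$)
$\sqrt{h{\left(79 \right)} + Z} = \sqrt{\left(-110\right) 79 + 698} = \sqrt{-8690 + 698} = \sqrt{-7992} = 6 i \sqrt{222}$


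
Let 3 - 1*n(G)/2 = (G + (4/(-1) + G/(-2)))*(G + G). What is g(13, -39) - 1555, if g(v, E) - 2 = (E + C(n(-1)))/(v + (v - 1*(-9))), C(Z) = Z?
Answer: -54406/35 ≈ -1554.5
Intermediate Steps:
n(G) = 6 - 4*G*(-4 + G/2) (n(G) = 6 - 2*(G + (4/(-1) + G/(-2)))*(G + G) = 6 - 2*(G + (4*(-1) + G*(-½)))*2*G = 6 - 2*(G + (-4 - G/2))*2*G = 6 - 2*(-4 + G/2)*2*G = 6 - 4*G*(-4 + G/2))
g(v, E) = 2 + (-12 + E)/(9 + 2*v) (g(v, E) = 2 + (E + (6 - 2*(-1)² + 16*(-1)))/(v + (v - 1*(-9))) = 2 + (E + (6 - 2*1 - 16))/(v + (v + 9)) = 2 + (E + (6 - 2 - 16))/(v + (9 + v)) = 2 + (E - 12)/(9 + 2*v) = 2 + (-12 + E)/(9 + 2*v))
g(13, -39) - 1555 = (6 - 39 + 4*13)/(9 + 2*13) - 1555 = (6 - 39 + 52)/(9 + 26) - 1555 = 19/35 - 1555 = -54406/35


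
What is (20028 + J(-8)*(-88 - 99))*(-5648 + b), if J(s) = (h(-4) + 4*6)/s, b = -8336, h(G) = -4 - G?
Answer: -287916576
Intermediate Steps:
J(s) = 24/s (J(s) = ((-4 - 1*(-4)) + 4*6)/s = ((-4 + 4) + 24)/s = (0 + 24)/s = 24/s)
(20028 + J(-8)*(-88 - 99))*(-5648 + b) = (20028 + (24/(-8))*(-88 - 99))*(-5648 - 8336) = (20028 + (24*(-⅛))*(-187))*(-13984) = (20028 - 3*(-187))*(-13984) = (20028 + 561)*(-13984) = 20589*(-13984) = -287916576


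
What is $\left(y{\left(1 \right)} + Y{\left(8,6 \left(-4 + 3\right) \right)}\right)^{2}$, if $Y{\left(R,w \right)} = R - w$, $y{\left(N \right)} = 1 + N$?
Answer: $256$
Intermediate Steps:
$\left(y{\left(1 \right)} + Y{\left(8,6 \left(-4 + 3\right) \right)}\right)^{2} = \left(\left(1 + 1\right) + \left(8 - 6 \left(-4 + 3\right)\right)\right)^{2} = \left(2 + \left(8 - 6 \left(-1\right)\right)\right)^{2} = \left(2 + \left(8 - -6\right)\right)^{2} = \left(2 + \left(8 + 6\right)\right)^{2} = \left(2 + 14\right)^{2} = 16^{2} = 256$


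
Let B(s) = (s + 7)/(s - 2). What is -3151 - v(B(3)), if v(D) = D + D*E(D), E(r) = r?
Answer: -3261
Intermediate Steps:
B(s) = (7 + s)/(-2 + s)
v(D) = D + D**2 (v(D) = D + D*D = D + D**2)
-3151 - v(B(3)) = -3151 - (7 + 3)/(-2 + 3)*(1 + (7 + 3)/(-2 + 3)) = -3151 - 10/1*(1 + 10/1) = -3151 - 1*10*(1 + 1*10) = -3151 - 10*(1 + 10) = -3151 - 10*11 = -3151 - 1*110 = -3151 - 110 = -3261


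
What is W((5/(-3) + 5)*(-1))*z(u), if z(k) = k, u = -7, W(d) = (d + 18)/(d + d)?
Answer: 77/5 ≈ 15.400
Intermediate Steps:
W(d) = (18 + d)/(2*d) (W(d) = (18 + d)/((2*d)) = (18 + d)*(1/(2*d)) = (18 + d)/(2*d))
W((5/(-3) + 5)*(-1))*z(u) = ((18 + (5/(-3) + 5)*(-1))/(2*(((5/(-3) + 5)*(-1)))))*(-7) = ((18 + (5*(-1/3) + 5)*(-1))/(2*(((5*(-1/3) + 5)*(-1)))))*(-7) = ((18 + (-5/3 + 5)*(-1))/(2*(((-5/3 + 5)*(-1)))))*(-7) = ((18 + (10/3)*(-1))/(2*(((10/3)*(-1)))))*(-7) = ((18 - 10/3)/(2*(-10/3)))*(-7) = ((1/2)*(-3/10)*(44/3))*(-7) = -11/5*(-7) = 77/5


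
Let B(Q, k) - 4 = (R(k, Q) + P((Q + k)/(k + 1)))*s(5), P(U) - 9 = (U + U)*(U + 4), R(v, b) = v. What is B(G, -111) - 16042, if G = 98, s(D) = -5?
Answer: -18794769/1210 ≈ -15533.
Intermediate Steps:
P(U) = 9 + 2*U*(4 + U) (P(U) = 9 + (U + U)*(U + 4) = 9 + (2*U)*(4 + U) = 9 + 2*U*(4 + U))
B(Q, k) = -41 - 5*k - 40*(Q + k)/(1 + k) - 10*(Q + k)²/(1 + k)² (B(Q, k) = 4 + (k + (9 + 2*((Q + k)/(k + 1))² + 8*((Q + k)/(k + 1))))*(-5) = 4 + (k + (9 + 2*((Q + k)/(1 + k))² + 8*((Q + k)/(1 + k))))*(-5) = 4 + (k + (9 + 2*((Q + k)²/(1 + k)²) + 8*(Q + k)/(1 + k)))*(-5) = 4 + (k + (9 + 2*(Q + k)²/(1 + k)² + 8*(Q + k)/(1 + k)))*(-5) = 4 + (9 + k + 2*(Q + k)²/(1 + k)² + 8*(Q + k)/(1 + k))*(-5) = 4 + (-45 - 5*k - 40*(Q + k)/(1 + k) - 10*(Q + k)²/(1 + k)²) = -41 - 5*k - 40*(Q + k)/(1 + k) - 10*(Q + k)²/(1 + k)²)
B(G, -111) - 16042 = (-41 - 127*(-111) - 101*(-111)² - 40*98 - 10*98² - 5*(-111)³ - 60*98*(-111))/(1 + (-111)² + 2*(-111)) - 16042 = (-41 + 14097 - 101*12321 - 3920 - 10*9604 - 5*(-1367631) + 652680)/(1 + 12321 - 222) - 16042 = (-41 + 14097 - 1244421 - 3920 - 96040 + 6838155 + 652680)/12100 - 16042 = (1/12100)*6160510 - 16042 = 616051/1210 - 16042 = -18794769/1210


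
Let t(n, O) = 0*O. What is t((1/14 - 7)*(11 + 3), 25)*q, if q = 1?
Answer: 0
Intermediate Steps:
t(n, O) = 0
t((1/14 - 7)*(11 + 3), 25)*q = 0*1 = 0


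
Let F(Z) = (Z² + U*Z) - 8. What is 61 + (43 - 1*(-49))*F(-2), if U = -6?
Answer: 797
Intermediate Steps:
F(Z) = -8 + Z² - 6*Z (F(Z) = (Z² - 6*Z) - 8 = -8 + Z² - 6*Z)
61 + (43 - 1*(-49))*F(-2) = 61 + (43 - 1*(-49))*(-8 + (-2)² - 6*(-2)) = 61 + (43 + 49)*(-8 + 4 + 12) = 61 + 92*8 = 61 + 736 = 797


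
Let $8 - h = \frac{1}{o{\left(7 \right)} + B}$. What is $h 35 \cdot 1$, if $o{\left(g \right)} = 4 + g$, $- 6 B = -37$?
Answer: $\frac{28630}{103} \approx 277.96$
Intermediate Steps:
$B = \frac{37}{6}$ ($B = \left(- \frac{1}{6}\right) \left(-37\right) = \frac{37}{6} \approx 6.1667$)
$h = \frac{818}{103}$ ($h = 8 - \frac{1}{\left(4 + 7\right) + \frac{37}{6}} = 8 - \frac{1}{11 + \frac{37}{6}} = 8 - \frac{1}{\frac{103}{6}} = 8 - \frac{6}{103} = \frac{818}{103} \approx 7.9417$)
$h 35 \cdot 1 = \frac{818}{103} \cdot 35 \cdot 1 = \frac{28630}{103} \cdot 1 = \frac{28630}{103}$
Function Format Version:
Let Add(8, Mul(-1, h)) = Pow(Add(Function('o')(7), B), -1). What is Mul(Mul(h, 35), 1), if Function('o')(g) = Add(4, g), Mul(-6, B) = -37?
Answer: Rational(28630, 103) ≈ 277.96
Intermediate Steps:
B = Rational(37, 6) (B = Mul(Rational(-1, 6), -37) = Rational(37, 6) ≈ 6.1667)
h = Rational(818, 103) (h = Add(8, Mul(-1, Pow(Add(Add(4, 7), Rational(37, 6)), -1))) = Add(8, Mul(-1, Pow(Add(11, Rational(37, 6)), -1))) = Add(8, Mul(-1, Pow(Rational(103, 6), -1))) = Add(8, Mul(-1, Rational(6, 103))) = Add(8, Rational(-6, 103)) = Rational(818, 103) ≈ 7.9417)
Mul(Mul(h, 35), 1) = Mul(Mul(Rational(818, 103), 35), 1) = Mul(Rational(28630, 103), 1) = Rational(28630, 103)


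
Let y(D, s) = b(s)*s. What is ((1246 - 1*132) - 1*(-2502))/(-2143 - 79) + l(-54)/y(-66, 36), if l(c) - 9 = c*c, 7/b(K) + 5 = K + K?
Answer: 24141401/31108 ≈ 776.05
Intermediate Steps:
b(K) = 7/(-5 + 2*K) (b(K) = 7/(-5 + (K + K)) = 7/(-5 + 2*K))
y(D, s) = 7*s/(-5 + 2*s) (y(D, s) = (7/(-5 + 2*s))*s = 7*s/(-5 + 2*s))
l(c) = 9 + c² (l(c) = 9 + c*c = 9 + c²)
((1246 - 1*132) - 1*(-2502))/(-2143 - 79) + l(-54)/y(-66, 36) = ((1246 - 1*132) - 1*(-2502))/(-2143 - 79) + (9 + (-54)²)/((7*36/(-5 + 2*36))) = ((1246 - 132) + 2502)/(-2143 - 1*79) + (9 + 2916)/((7*36/(-5 + 72))) = (1114 + 2502)/(-2143 - 79) + 2925/((7*36/67)) = 3616/(-2222) + 2925/((7*36*(1/67))) = 3616*(-1/2222) + 2925/(252/67) = -1808/1111 + 2925*(67/252) = -1808/1111 + 21775/28 = 24141401/31108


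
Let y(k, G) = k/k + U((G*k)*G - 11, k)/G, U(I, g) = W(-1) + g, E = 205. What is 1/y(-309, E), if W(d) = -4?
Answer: -205/108 ≈ -1.8981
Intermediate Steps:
U(I, g) = -4 + g
y(k, G) = 1 + (-4 + k)/G (y(k, G) = k/k + (-4 + k)/G = 1 + (-4 + k)/G)
1/y(-309, E) = 1/((-4 + 205 - 309)/205) = 1/((1/205)*(-108)) = 1/(-108/205) = -205/108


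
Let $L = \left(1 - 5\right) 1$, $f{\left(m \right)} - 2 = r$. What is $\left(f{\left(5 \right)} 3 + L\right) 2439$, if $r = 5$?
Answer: $41463$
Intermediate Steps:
$f{\left(m \right)} = 7$ ($f{\left(m \right)} = 2 + 5 = 7$)
$L = -4$ ($L = \left(-4\right) 1 = -4$)
$\left(f{\left(5 \right)} 3 + L\right) 2439 = \left(7 \cdot 3 - 4\right) 2439 = \left(21 - 4\right) 2439 = 17 \cdot 2439 = 41463$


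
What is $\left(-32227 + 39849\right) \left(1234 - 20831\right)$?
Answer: $-149368334$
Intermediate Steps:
$\left(-32227 + 39849\right) \left(1234 - 20831\right) = 7622 \left(-19597\right) = -149368334$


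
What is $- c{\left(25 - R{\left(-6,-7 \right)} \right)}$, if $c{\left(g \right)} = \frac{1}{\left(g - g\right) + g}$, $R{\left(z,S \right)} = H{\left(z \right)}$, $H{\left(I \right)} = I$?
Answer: $- \frac{1}{31} \approx -0.032258$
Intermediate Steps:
$R{\left(z,S \right)} = z$
$c{\left(g \right)} = \frac{1}{g}$ ($c{\left(g \right)} = \frac{1}{0 + g} = \frac{1}{g}$)
$- c{\left(25 - R{\left(-6,-7 \right)} \right)} = - \frac{1}{25 - -6} = - \frac{1}{25 + 6} = - \frac{1}{31}$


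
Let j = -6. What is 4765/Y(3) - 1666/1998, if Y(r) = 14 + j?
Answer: 4753571/7992 ≈ 594.79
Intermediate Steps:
Y(r) = 8 (Y(r) = 14 - 6 = 8)
4765/Y(3) - 1666/1998 = 4765/8 - 1666/1998 = 4765*(⅛) - 1666*1/1998 = 4765/8 - 833/999 = 4753571/7992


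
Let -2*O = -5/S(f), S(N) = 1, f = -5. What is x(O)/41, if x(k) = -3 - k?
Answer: -11/82 ≈ -0.13415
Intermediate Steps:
O = 5/2 (O = -(-5)/(2*1) = -(-5)/2 = -1/2*(-5) = 5/2 ≈ 2.5000)
x(O)/41 = (-3 - 1*5/2)/41 = (-3 - 5/2)*(1/41) = -11/2*1/41 = -11/82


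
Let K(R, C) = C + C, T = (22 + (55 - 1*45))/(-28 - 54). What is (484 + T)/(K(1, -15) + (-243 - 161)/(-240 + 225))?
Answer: -148710/943 ≈ -157.70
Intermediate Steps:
T = -16/41 (T = (22 + (55 - 45))/(-82) = (22 + 10)*(-1/82) = 32*(-1/82) = -16/41 ≈ -0.39024)
K(R, C) = 2*C
(484 + T)/(K(1, -15) + (-243 - 161)/(-240 + 225)) = (484 - 16/41)/(2*(-15) + (-243 - 161)/(-240 + 225)) = 19828/(41*(-30 - 404/(-15))) = 19828/(41*(-30 - 404*(-1/15))) = 19828/(41*(-30 + 404/15)) = 19828/(41*(-46/15)) = (19828/41)*(-15/46) = -148710/943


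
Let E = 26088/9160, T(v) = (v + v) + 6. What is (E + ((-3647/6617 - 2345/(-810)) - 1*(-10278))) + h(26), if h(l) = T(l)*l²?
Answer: 60744861934429/1227387330 ≈ 49491.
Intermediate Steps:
T(v) = 6 + 2*v (T(v) = 2*v + 6 = 6 + 2*v)
h(l) = l²*(6 + 2*l) (h(l) = (6 + 2*l)*l² = l²*(6 + 2*l))
E = 3261/1145 (E = 26088*(1/9160) = 3261/1145 ≈ 2.8480)
(E + ((-3647/6617 - 2345/(-810)) - 1*(-10278))) + h(26) = (3261/1145 + ((-3647/6617 - 2345/(-810)) - 1*(-10278))) + 2*26²*(3 + 26) = (3261/1145 + ((-3647*1/6617 - 2345*(-1/810)) + 10278)) + 2*676*29 = (3261/1145 + ((-3647/6617 + 469/162) + 10278)) + 39208 = (3261/1145 + (2512559/1071954 + 10278)) + 39208 = (3261/1145 + 11020055771/1071954) + 39208 = 12621459499789/1227387330 + 39208 = 60744861934429/1227387330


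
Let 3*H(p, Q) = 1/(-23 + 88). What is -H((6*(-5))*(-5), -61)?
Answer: -1/195 ≈ -0.0051282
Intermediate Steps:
H(p, Q) = 1/195 (H(p, Q) = 1/(3*(-23 + 88)) = (⅓)/65 = (⅓)*(1/65) = 1/195)
-H((6*(-5))*(-5), -61) = -1*1/195 = -1/195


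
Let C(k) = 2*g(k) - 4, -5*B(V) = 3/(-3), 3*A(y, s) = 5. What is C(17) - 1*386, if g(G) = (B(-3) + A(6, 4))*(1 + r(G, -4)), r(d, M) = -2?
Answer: -5906/15 ≈ -393.73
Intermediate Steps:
A(y, s) = 5/3 (A(y, s) = (⅓)*5 = 5/3)
B(V) = ⅕ (B(V) = -3/(5*(-3)) = -3*(-1)/(5*3) = -⅕*(-1) = ⅕)
g(G) = -28/15 (g(G) = (⅕ + 5/3)*(1 - 2) = (28/15)*(-1) = -28/15)
C(k) = -116/15 (C(k) = 2*(-28/15) - 4 = -56/15 - 4 = -116/15)
C(17) - 1*386 = -116/15 - 1*386 = -116/15 - 386 = -5906/15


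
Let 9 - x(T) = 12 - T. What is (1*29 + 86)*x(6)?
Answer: 345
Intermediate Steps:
x(T) = -3 + T (x(T) = 9 - (12 - T) = 9 + (-12 + T) = -3 + T)
(1*29 + 86)*x(6) = (1*29 + 86)*(-3 + 6) = (29 + 86)*3 = 115*3 = 345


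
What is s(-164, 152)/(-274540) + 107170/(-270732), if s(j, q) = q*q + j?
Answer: -3439483/7174398 ≈ -0.47941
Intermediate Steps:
s(j, q) = j + q² (s(j, q) = q² + j = j + q²)
s(-164, 152)/(-274540) + 107170/(-270732) = (-164 + 152²)/(-274540) + 107170/(-270732) = (-164 + 23104)*(-1/274540) + 107170*(-1/270732) = 22940*(-1/274540) - 7655/19338 = -31/371 - 7655/19338 = -3439483/7174398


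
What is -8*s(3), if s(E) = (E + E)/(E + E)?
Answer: -8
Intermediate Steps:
s(E) = 1 (s(E) = (2*E)/((2*E)) = (2*E)*(1/(2*E)) = 1)
-8*s(3) = -8*1 = -8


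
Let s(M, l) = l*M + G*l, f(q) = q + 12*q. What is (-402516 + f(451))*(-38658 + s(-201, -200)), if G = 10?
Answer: 181667074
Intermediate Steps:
f(q) = 13*q
s(M, l) = 10*l + M*l (s(M, l) = l*M + 10*l = M*l + 10*l = 10*l + M*l)
(-402516 + f(451))*(-38658 + s(-201, -200)) = (-402516 + 13*451)*(-38658 - 200*(10 - 201)) = (-402516 + 5863)*(-38658 - 200*(-191)) = -396653*(-38658 + 38200) = -396653*(-458) = 181667074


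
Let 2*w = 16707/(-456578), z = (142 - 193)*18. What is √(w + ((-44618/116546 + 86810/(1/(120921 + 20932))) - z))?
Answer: √8717120113481057763096969628873/26606169794 ≈ 1.1097e+5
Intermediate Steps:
z = -918 (z = -51*18 = -918)
w = -16707/913156 (w = (16707/(-456578))/2 = (16707*(-1/456578))/2 = (½)*(-16707/456578) = -16707/913156 ≈ -0.018296)
√(w + ((-44618/116546 + 86810/(1/(120921 + 20932))) - z)) = √(-16707/913156 + ((-44618/116546 + 86810/(1/(120921 + 20932))) - 1*(-918))) = √(-16707/913156 + ((-44618*1/116546 + 86810/(1/141853)) + 918)) = √(-16707/913156 + ((-22309/58273 + 86810/(1/141853)) + 918)) = √(-16707/913156 + ((-22309/58273 + 86810*141853) + 918)) = √(-16707/913156 + ((-22309/58273 + 12314258930) + 918)) = √(-16707/913156 + (717588810605581/58273 + 918)) = √(-16707/913156 + 717588864100195/58273) = √(655270576785304098409/53212339588) = √8717120113481057763096969628873/26606169794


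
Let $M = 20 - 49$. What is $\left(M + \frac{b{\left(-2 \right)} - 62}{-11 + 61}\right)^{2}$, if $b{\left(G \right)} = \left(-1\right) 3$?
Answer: $\frac{91809}{100} \approx 918.09$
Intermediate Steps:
$b{\left(G \right)} = -3$
$M = -29$ ($M = 20 - 49 = -29$)
$\left(M + \frac{b{\left(-2 \right)} - 62}{-11 + 61}\right)^{2} = \left(-29 + \frac{-3 - 62}{-11 + 61}\right)^{2} = \left(-29 - \frac{65}{50}\right)^{2} = \left(-29 - \frac{13}{10}\right)^{2} = \left(- \frac{303}{10}\right)^{2} = \frac{91809}{100}$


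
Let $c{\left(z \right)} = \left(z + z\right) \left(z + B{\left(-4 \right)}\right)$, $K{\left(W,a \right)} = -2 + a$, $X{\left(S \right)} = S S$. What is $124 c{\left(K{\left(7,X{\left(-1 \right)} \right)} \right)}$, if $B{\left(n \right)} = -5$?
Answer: $1488$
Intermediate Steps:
$X{\left(S \right)} = S^{2}$
$c{\left(z \right)} = 2 z \left(-5 + z\right)$ ($c{\left(z \right)} = \left(z + z\right) \left(z - 5\right) = 2 z \left(-5 + z\right)$)
$124 c{\left(K{\left(7,X{\left(-1 \right)} \right)} \right)} = 124 \cdot 2 \left(-2 + \left(-1\right)^{2}\right) \left(-5 - \left(2 - \left(-1\right)^{2}\right)\right) = 124 \cdot 2 \left(-2 + 1\right) \left(-5 + \left(-2 + 1\right)\right) = 124 \cdot 2 \left(-1\right) \left(-5 - 1\right) = 124 \cdot 2 \left(-1\right) \left(-6\right) = 124 \cdot 12 = 1488$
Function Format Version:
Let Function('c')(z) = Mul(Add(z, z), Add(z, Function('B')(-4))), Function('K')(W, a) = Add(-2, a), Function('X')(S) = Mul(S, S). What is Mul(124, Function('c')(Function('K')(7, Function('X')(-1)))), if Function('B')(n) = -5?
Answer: 1488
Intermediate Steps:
Function('X')(S) = Pow(S, 2)
Function('c')(z) = Mul(2, z, Add(-5, z)) (Function('c')(z) = Mul(Add(z, z), Add(z, -5)) = Mul(Mul(2, z), Add(-5, z)) = Mul(2, z, Add(-5, z)))
Mul(124, Function('c')(Function('K')(7, Function('X')(-1)))) = Mul(124, Mul(2, Add(-2, Pow(-1, 2)), Add(-5, Add(-2, Pow(-1, 2))))) = Mul(124, Mul(2, Add(-2, 1), Add(-5, Add(-2, 1)))) = Mul(124, Mul(2, -1, Add(-5, -1))) = Mul(124, Mul(2, -1, -6)) = Mul(124, 12) = 1488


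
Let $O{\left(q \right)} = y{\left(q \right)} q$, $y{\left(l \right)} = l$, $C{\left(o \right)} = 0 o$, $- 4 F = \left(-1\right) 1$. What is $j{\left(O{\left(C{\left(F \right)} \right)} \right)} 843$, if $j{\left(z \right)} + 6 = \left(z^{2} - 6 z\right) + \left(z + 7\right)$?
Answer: $843$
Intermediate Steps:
$F = \frac{1}{4}$ ($F = - \frac{\left(-1\right) 1}{4} = \left(- \frac{1}{4}\right) \left(-1\right) = \frac{1}{4} \approx 0.25$)
$C{\left(o \right)} = 0$
$O{\left(q \right)} = q^{2}$ ($O{\left(q \right)} = q q = q^{2}$)
$j{\left(z \right)} = 1 + z^{2} - 5 z$ ($j{\left(z \right)} = -6 + \left(\left(z^{2} - 6 z\right) + \left(z + 7\right)\right) = -6 + \left(\left(z^{2} - 6 z\right) + \left(7 + z\right)\right) = -6 + \left(7 + z^{2} - 5 z\right) = 1 + z^{2} - 5 z$)
$j{\left(O{\left(C{\left(F \right)} \right)} \right)} 843 = \left(1 + \left(0^{2}\right)^{2} - 5 \cdot 0^{2}\right) 843 = \left(1 + 0^{2} - 0\right) 843 = \left(1 + 0 + 0\right) 843 = 1 \cdot 843 = 843$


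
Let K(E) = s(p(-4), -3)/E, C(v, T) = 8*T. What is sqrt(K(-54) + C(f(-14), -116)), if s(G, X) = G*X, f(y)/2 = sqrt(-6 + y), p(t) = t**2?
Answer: 2*I*sqrt(2086)/3 ≈ 30.448*I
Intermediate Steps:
f(y) = 2*sqrt(-6 + y)
K(E) = -48/E (K(E) = ((-4)**2*(-3))/E = (16*(-3))/E = -48/E)
sqrt(K(-54) + C(f(-14), -116)) = sqrt(-48/(-54) + 8*(-116)) = sqrt(-48*(-1/54) - 928) = sqrt(8/9 - 928) = sqrt(-8344/9) = 2*I*sqrt(2086)/3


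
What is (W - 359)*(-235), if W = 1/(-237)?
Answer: 19994740/237 ≈ 84366.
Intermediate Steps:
W = -1/237 ≈ -0.0042194
(W - 359)*(-235) = (-1/237 - 359)*(-235) = -85084/237*(-235) = 19994740/237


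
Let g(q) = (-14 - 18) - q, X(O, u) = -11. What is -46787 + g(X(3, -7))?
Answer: -46808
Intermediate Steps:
g(q) = -32 - q
-46787 + g(X(3, -7)) = -46787 + (-32 - 1*(-11)) = -46787 + (-32 + 11) = -46787 - 21 = -46808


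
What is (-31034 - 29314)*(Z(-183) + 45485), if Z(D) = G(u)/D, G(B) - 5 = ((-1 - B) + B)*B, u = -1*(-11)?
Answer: -167440776276/61 ≈ -2.7449e+9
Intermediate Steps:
u = 11
G(B) = 5 - B (G(B) = 5 + ((-1 - B) + B)*B = 5 - B)
Z(D) = -6/D (Z(D) = (5 - 1*11)/D = (5 - 11)/D = -6/D)
(-31034 - 29314)*(Z(-183) + 45485) = (-31034 - 29314)*(-6/(-183) + 45485) = -60348*(-6*(-1/183) + 45485) = -60348*(2/61 + 45485) = -60348*2774587/61 = -167440776276/61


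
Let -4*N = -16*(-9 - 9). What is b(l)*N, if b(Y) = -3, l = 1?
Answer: 216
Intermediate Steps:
N = -72 (N = -(-4)*(-9 - 9) = -(-4)*(-18) = -¼*288 = -72)
b(l)*N = -3*(-72) = 216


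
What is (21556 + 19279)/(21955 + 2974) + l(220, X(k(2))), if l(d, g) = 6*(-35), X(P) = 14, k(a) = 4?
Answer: -5194255/24929 ≈ -208.36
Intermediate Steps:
l(d, g) = -210
(21556 + 19279)/(21955 + 2974) + l(220, X(k(2))) = (21556 + 19279)/(21955 + 2974) - 210 = 40835/24929 - 210 = -5194255/24929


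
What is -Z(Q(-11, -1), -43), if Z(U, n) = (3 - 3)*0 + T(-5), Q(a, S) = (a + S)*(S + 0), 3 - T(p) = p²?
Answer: 22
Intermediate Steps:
T(p) = 3 - p²
Q(a, S) = S*(S + a) (Q(a, S) = (S + a)*S = S*(S + a))
Z(U, n) = -22 (Z(U, n) = (3 - 3)*0 + (3 - 1*(-5)²) = 0*0 + (3 - 1*25) = 0 + (3 - 25) = 0 - 22 = -22)
-Z(Q(-11, -1), -43) = -1*(-22) = 22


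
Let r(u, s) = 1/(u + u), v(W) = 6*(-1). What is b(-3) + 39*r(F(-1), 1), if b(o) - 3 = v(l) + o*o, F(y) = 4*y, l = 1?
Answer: 9/8 ≈ 1.1250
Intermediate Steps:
v(W) = -6
r(u, s) = 1/(2*u)
b(o) = -3 + o² (b(o) = 3 + (-6 + o*o) = 3 + (-6 + o²) = -3 + o²)
b(-3) + 39*r(F(-1), 1) = (-3 + (-3)²) + 39*(1/(2*((4*(-1))))) = (-3 + 9) + 39*((½)/(-4)) = 6 + 39*((½)*(-¼)) = 6 + 39*(-⅛) = 6 - 39/8 = 9/8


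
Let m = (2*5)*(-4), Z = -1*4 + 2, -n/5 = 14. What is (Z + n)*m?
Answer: 2880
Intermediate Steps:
n = -70 (n = -5*14 = -70)
Z = -2 (Z = -4 + 2 = -2)
m = -40 (m = 10*(-4) = -40)
(Z + n)*m = (-2 - 70)*(-40) = -72*(-40) = 2880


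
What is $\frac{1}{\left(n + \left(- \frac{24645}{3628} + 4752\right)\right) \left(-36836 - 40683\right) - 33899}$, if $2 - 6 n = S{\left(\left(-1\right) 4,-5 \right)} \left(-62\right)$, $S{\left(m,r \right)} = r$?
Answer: $- \frac{10884}{3960669008515} \approx -2.748 \cdot 10^{-9}$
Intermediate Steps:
$n = - \frac{154}{3}$ ($n = \frac{1}{3} - \frac{\left(-5\right) \left(-62\right)}{6} = \frac{1}{3} - \frac{155}{3} = - \frac{154}{3} \approx -51.333$)
$\frac{1}{\left(n + \left(- \frac{24645}{3628} + 4752\right)\right) \left(-36836 - 40683\right) - 33899} = \frac{1}{\left(- \frac{154}{3} + \left(- \frac{24645}{3628} + 4752\right)\right) \left(-36836 - 40683\right) - 33899} = \frac{1}{\left(- \frac{154}{3} + \left(\left(-24645\right) \frac{1}{3628} + 4752\right)\right) \left(-77519\right) - 33899} = \frac{1}{\left(- \frac{154}{3} + \left(- \frac{24645}{3628} + 4752\right)\right) \left(-77519\right) - 33899} = \frac{1}{\left(- \frac{154}{3} + \frac{17215611}{3628}\right) \left(-77519\right) - 33899} = \frac{1}{\frac{51088121}{10884} \left(-77519\right) - 33899} = \frac{1}{- \frac{3960300051799}{10884} - 33899} = \frac{1}{- \frac{3960669008515}{10884}} = - \frac{10884}{3960669008515}$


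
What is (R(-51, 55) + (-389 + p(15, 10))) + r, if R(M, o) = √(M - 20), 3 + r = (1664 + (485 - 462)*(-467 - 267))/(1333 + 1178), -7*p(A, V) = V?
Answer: -7021820/17577 + I*√71 ≈ -399.49 + 8.4261*I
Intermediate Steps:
p(A, V) = -V/7
r = -22751/2511 (r = -3 + (1664 + (485 - 462)*(-467 - 267))/(1333 + 1178) = -3 + (1664 + 23*(-734))/2511 = -3 + (1664 - 16882)*(1/2511) = -3 - 15218*1/2511 = -3 - 15218/2511 = -22751/2511 ≈ -9.0605)
R(M, o) = √(-20 + M)
(R(-51, 55) + (-389 + p(15, 10))) + r = (√(-20 - 51) + (-389 - ⅐*10)) - 22751/2511 = (√(-71) + (-389 - 10/7)) - 22751/2511 = (I*√71 - 2733/7) - 22751/2511 = (-2733/7 + I*√71) - 22751/2511 = -7021820/17577 + I*√71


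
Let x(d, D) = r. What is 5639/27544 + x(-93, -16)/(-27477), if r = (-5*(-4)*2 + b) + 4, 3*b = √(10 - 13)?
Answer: 153730867/756826488 - I*√3/82431 ≈ 0.20313 - 2.1012e-5*I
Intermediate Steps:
b = I*√3/3 (b = √(10 - 13)/3 = √(-3)/3 = (I*√3)/3 = I*√3/3 ≈ 0.57735*I)
r = 44 + I*√3/3 (r = (-5*(-4)*2 + I*√3/3) + 4 = (20*2 + I*√3/3) + 4 = (40 + I*√3/3) + 4 = 44 + I*√3/3 ≈ 44.0 + 0.57735*I)
x(d, D) = 44 + I*√3/3
5639/27544 + x(-93, -16)/(-27477) = 5639/27544 + (44 + I*√3/3)/(-27477) = 5639*(1/27544) + (44 + I*√3/3)*(-1/27477) = 5639/27544 + (-44/27477 - I*√3/82431) = 153730867/756826488 - I*√3/82431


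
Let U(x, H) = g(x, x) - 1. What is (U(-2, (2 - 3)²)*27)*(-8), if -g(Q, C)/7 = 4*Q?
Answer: -11880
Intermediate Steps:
g(Q, C) = -28*Q
U(x, H) = -1 - 28*x (U(x, H) = -28*x - 1 = -1 - 28*x)
(U(-2, (2 - 3)²)*27)*(-8) = ((-1 - 28*(-2))*27)*(-8) = ((-1 + 56)*27)*(-8) = (55*27)*(-8) = 1485*(-8) = -11880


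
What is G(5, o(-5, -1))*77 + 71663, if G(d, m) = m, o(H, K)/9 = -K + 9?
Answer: 78593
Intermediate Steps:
o(H, K) = 81 - 9*K (o(H, K) = 9*(-K + 9) = 9*(9 - K) = 81 - 9*K)
G(5, o(-5, -1))*77 + 71663 = (81 - 9*(-1))*77 + 71663 = (81 + 9)*77 + 71663 = 90*77 + 71663 = 6930 + 71663 = 78593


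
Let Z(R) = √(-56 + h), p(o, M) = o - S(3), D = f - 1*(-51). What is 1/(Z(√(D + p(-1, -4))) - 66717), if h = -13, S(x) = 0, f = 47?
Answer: -22239/1483719386 - I*√69/4451158158 ≈ -1.4989e-5 - 1.8662e-9*I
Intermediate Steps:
D = 98 (D = 47 - 1*(-51) = 47 + 51 = 98)
p(o, M) = o (p(o, M) = o - 1*0 = o + 0 = o)
Z(R) = I*√69 (Z(R) = √(-56 - 13) = √(-69) = I*√69)
1/(Z(√(D + p(-1, -4))) - 66717) = 1/(I*√69 - 66717) = 1/(-66717 + I*√69)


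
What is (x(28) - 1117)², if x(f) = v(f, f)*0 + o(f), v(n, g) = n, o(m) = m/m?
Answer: 1245456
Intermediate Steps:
o(m) = 1
x(f) = 1 (x(f) = f*0 + 1 = 0 + 1 = 1)
(x(28) - 1117)² = (1 - 1117)² = (-1116)² = 1245456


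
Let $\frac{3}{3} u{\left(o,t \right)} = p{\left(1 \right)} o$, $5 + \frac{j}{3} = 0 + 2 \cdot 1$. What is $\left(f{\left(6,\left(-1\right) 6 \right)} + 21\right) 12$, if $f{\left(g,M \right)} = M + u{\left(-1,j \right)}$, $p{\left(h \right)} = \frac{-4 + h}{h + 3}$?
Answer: $189$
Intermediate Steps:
$j = -9$ ($j = -15 + 3 \left(0 + 2 \cdot 1\right) = -15 + 3 \left(0 + 2\right) = -15 + 3 \cdot 2 = -15 + 6 = -9$)
$p{\left(h \right)} = \frac{-4 + h}{3 + h}$
$u{\left(o,t \right)} = - \frac{3 o}{4}$ ($u{\left(o,t \right)} = \frac{-4 + 1}{3 + 1} o = \frac{1}{4} \left(-3\right) o = - \frac{3 o}{4}$)
$f{\left(g,M \right)} = \frac{3}{4} + M$ ($f{\left(g,M \right)} = M - - \frac{3}{4} = M + \frac{3}{4} = \frac{3}{4} + M$)
$\left(f{\left(6,\left(-1\right) 6 \right)} + 21\right) 12 = \left(\left(\frac{3}{4} - 6\right) + 21\right) 12 = \left(- \frac{21}{4} + 21\right) 12 = \frac{63}{4} \cdot 12 = 189$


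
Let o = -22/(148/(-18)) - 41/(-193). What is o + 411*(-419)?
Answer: -1229723845/7141 ≈ -1.7221e+5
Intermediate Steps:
o = 20624/7141 (o = -22/(148*(-1/18)) - 41*(-1/193) = -22/(-74/9) + 41/193 = -22*(-9/74) + 41/193 = 99/37 + 41/193 = 20624/7141 ≈ 2.8881)
o + 411*(-419) = 20624/7141 + 411*(-419) = 20624/7141 - 172209 = -1229723845/7141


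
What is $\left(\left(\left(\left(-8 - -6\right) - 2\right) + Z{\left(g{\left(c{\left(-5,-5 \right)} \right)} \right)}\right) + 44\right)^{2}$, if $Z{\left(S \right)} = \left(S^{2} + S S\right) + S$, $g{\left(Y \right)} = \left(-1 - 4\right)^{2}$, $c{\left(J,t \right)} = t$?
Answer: $1729225$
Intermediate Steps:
$g{\left(Y \right)} = 25$ ($g{\left(Y \right)} = \left(-5\right)^{2} = 25$)
$Z{\left(S \right)} = S + 2 S^{2}$ ($Z{\left(S \right)} = \left(S^{2} + S^{2}\right) + S = 2 S^{2} + S = S + 2 S^{2}$)
$\left(\left(\left(\left(-8 - -6\right) - 2\right) + Z{\left(g{\left(c{\left(-5,-5 \right)} \right)} \right)}\right) + 44\right)^{2} = \left(\left(\left(\left(-8 - -6\right) - 2\right) + 25 \left(1 + 2 \cdot 25\right)\right) + 44\right)^{2} = \left(\left(\left(\left(-8 + 6\right) - 2\right) + 25 \left(1 + 50\right)\right) + 44\right)^{2} = \left(\left(\left(-2 - 2\right) + 25 \cdot 51\right) + 44\right)^{2} = \left(\left(-4 + 1275\right) + 44\right)^{2} = \left(1271 + 44\right)^{2} = 1315^{2} = 1729225$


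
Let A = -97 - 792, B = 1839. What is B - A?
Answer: 2728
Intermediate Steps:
A = -889
B - A = 1839 - 1*(-889) = 1839 + 889 = 2728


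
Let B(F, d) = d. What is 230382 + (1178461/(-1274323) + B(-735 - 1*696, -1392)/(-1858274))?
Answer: 272775951150954533/1184020649251 ≈ 2.3038e+5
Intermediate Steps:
230382 + (1178461/(-1274323) + B(-735 - 1*696, -1392)/(-1858274)) = 230382 + (1178461/(-1274323) - 1392/(-1858274)) = 230382 + (1178461*(-1/1274323) - 1392*(-1/1858274)) = 230382 + (-1178461/1274323 + 696/929137) = 230382 - 1094064789349/1184020649251 = 272775951150954533/1184020649251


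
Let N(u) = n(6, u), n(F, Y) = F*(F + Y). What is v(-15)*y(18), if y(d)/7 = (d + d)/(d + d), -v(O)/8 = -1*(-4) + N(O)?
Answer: 2800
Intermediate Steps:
N(u) = 36 + 6*u (N(u) = 6*(6 + u) = 36 + 6*u)
v(O) = -320 - 48*O (v(O) = -8*(-1*(-4) + (36 + 6*O)) = -8*(4 + (36 + 6*O)) = -8*(40 + 6*O) = -320 - 48*O)
y(d) = 7 (y(d) = 7*((d + d)/(d + d)) = 7*((2*d)/((2*d))) = 7*((2*d)*(1/(2*d))) = 7*1 = 7)
v(-15)*y(18) = (-320 - 48*(-15))*7 = (-320 + 720)*7 = 400*7 = 2800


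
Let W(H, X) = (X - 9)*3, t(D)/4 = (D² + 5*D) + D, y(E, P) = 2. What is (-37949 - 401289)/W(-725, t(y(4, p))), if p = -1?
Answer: -439238/165 ≈ -2662.0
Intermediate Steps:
t(D) = 4*D² + 24*D (t(D) = 4*((D² + 5*D) + D) = 4*(D² + 6*D) = 4*D² + 24*D)
W(H, X) = -27 + 3*X (W(H, X) = (-9 + X)*3 = -27 + 3*X)
(-37949 - 401289)/W(-725, t(y(4, p))) = (-37949 - 401289)/(-27 + 3*(4*2*(6 + 2))) = -439238/(-27 + 3*(4*2*8)) = -439238/(-27 + 3*64) = -439238/(-27 + 192) = -439238/165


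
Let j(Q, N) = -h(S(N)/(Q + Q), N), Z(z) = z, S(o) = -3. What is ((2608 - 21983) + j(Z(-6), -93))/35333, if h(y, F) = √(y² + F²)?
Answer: -19375/35333 - √138385/141332 ≈ -0.55099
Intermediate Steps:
h(y, F) = √(F² + y²)
j(Q, N) = -√(N² + 9/(4*Q²)) (j(Q, N) = -√(N² + (-3/(Q + Q))²) = -√(N² + (-3*1/(2*Q))²) = -√(N² + (-3/(2*Q))²) = -√(N² + 9/(4*Q²)))
((2608 - 21983) + j(Z(-6), -93))/35333 = ((2608 - 21983) - √(4*(-93)² + 9/(-6)²)/2)/35333 = (-19375 - √(4*8649 + 9*(1/36))/2)*(1/35333) = (-19375 - √(34596 + ¼)/2)*(1/35333) = (-19375 - √138385/4)*(1/35333) = -19375/35333 - √138385/141332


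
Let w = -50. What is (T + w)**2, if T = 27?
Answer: 529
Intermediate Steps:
(T + w)**2 = (27 - 50)**2 = (-23)**2 = 529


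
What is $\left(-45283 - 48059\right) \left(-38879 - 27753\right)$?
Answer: $6219564144$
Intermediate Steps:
$\left(-45283 - 48059\right) \left(-38879 - 27753\right) = \left(-93342\right) \left(-66632\right) = 6219564144$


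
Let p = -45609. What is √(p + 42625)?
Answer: 2*I*√746 ≈ 54.626*I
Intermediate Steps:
√(p + 42625) = √(-45609 + 42625) = √(-2984) = 2*I*√746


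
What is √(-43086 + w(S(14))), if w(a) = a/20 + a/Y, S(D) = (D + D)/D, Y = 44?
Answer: I*√130334710/55 ≈ 207.57*I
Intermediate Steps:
S(D) = 2 (S(D) = (2*D)/D = 2)
w(a) = 4*a/55 (w(a) = a/20 + a/44 = 4*a/55)
√(-43086 + w(S(14))) = √(-43086 + (4/55)*2) = √(-43086 + 8/55) = √(-2369722/55) = I*√130334710/55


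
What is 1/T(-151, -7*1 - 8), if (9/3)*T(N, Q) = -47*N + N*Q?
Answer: 3/9362 ≈ 0.00032044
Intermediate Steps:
T(N, Q) = -47*N/3 + N*Q/3 (T(N, Q) = (-47*N + N*Q)/3 = -47*N/3 + N*Q/3)
1/T(-151, -7*1 - 8) = 1/((⅓)*(-151)*(-47 + (-7*1 - 8))) = 1/((⅓)*(-151)*(-47 + (-7 - 8))) = 1/((⅓)*(-151)*(-47 - 15)) = 1/((⅓)*(-151)*(-62)) = 1/(9362/3) = 3/9362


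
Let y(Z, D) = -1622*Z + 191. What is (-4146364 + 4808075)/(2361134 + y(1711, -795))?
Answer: -661711/413917 ≈ -1.5987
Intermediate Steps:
y(Z, D) = 191 - 1622*Z
(-4146364 + 4808075)/(2361134 + y(1711, -795)) = (-4146364 + 4808075)/(2361134 + (191 - 1622*1711)) = 661711/(2361134 + (191 - 2775242)) = 661711/(2361134 - 2775051) = 661711/(-413917) = 661711*(-1/413917) = -661711/413917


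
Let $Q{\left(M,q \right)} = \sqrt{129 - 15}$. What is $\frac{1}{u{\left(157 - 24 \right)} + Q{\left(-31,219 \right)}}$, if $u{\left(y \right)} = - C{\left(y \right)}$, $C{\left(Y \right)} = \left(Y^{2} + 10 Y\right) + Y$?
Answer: $- \frac{168}{3217535} - \frac{\sqrt{114}}{366798990} \approx -5.2243 \cdot 10^{-5}$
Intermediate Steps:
$Q{\left(M,q \right)} = \sqrt{114}$
$C{\left(Y \right)} = Y^{2} + 11 Y$
$u{\left(y \right)} = - y \left(11 + y\right)$
$\frac{1}{u{\left(157 - 24 \right)} + Q{\left(-31,219 \right)}} = \frac{1}{- \left(157 - 24\right) \left(11 + \left(157 - 24\right)\right) + \sqrt{114}} = \frac{1}{\left(-1\right) 133 \left(11 + 133\right) + \sqrt{114}} = \frac{1}{\left(-1\right) 133 \cdot 144 + \sqrt{114}} = \frac{1}{-19152 + \sqrt{114}}$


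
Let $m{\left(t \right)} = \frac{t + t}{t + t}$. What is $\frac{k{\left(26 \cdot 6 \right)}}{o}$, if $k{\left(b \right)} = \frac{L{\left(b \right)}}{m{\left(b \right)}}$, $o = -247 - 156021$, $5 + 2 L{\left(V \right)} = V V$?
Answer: $- \frac{24331}{312536} \approx -0.07785$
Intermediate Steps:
$L{\left(V \right)} = - \frac{5}{2} + \frac{V^{2}}{2}$ ($L{\left(V \right)} = - \frac{5}{2} + \frac{V V}{2} = - \frac{5}{2} + \frac{V^{2}}{2}$)
$o = -156268$ ($o = -247 - 156021 = -156268$)
$m{\left(t \right)} = 1$ ($m{\left(t \right)} = \frac{2 t}{2 t} = 2 t \frac{1}{2 t} = 1$)
$k{\left(b \right)} = - \frac{5}{2} + \frac{b^{2}}{2}$ ($k{\left(b \right)} = \frac{- \frac{5}{2} + \frac{b^{2}}{2}}{1} = \left(- \frac{5}{2} + \frac{b^{2}}{2}\right) 1 = - \frac{5}{2} + \frac{b^{2}}{2}$)
$\frac{k{\left(26 \cdot 6 \right)}}{o} = \frac{- \frac{5}{2} + \frac{\left(26 \cdot 6\right)^{2}}{2}}{-156268} = \left(- \frac{5}{2} + \frac{156^{2}}{2}\right) \left(- \frac{1}{156268}\right) = \left(- \frac{5}{2} + \frac{1}{2} \cdot 24336\right) \left(- \frac{1}{156268}\right) = \left(- \frac{5}{2} + 12168\right) \left(- \frac{1}{156268}\right) = \frac{24331}{2} \left(- \frac{1}{156268}\right) = - \frac{24331}{312536}$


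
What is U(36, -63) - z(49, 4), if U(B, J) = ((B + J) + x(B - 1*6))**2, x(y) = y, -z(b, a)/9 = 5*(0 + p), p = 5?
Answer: 234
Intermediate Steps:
z(b, a) = -225 (z(b, a) = -45*(0 + 5) = -45*5 = -9*25 = -225)
U(B, J) = (-6 + J + 2*B)**2 (U(B, J) = ((B + J) + (B - 1*6))**2 = ((B + J) + (B - 6))**2 = ((B + J) + (-6 + B))**2 = (-6 + J + 2*B)**2)
U(36, -63) - z(49, 4) = (-6 - 63 + 2*36)**2 - 1*(-225) = (-6 - 63 + 72)**2 + 225 = 3**2 + 225 = 9 + 225 = 234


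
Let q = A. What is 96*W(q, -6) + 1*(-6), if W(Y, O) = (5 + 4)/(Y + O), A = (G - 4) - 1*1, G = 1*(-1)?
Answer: -78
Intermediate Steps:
G = -1
A = -6 (A = (-1 - 4) - 1*1 = -5 - 1 = -6)
q = -6
W(Y, O) = 9/(O + Y)
96*W(q, -6) + 1*(-6) = 96*(9/(-6 - 6)) + 1*(-6) = 96*(9/(-12)) - 6 = 96*(9*(-1/12)) - 6 = 96*(-¾) - 6 = -72 - 6 = -78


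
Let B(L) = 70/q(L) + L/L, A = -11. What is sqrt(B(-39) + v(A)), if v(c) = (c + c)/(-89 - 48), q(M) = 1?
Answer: sqrt(1335613)/137 ≈ 8.4357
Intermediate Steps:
v(c) = -2*c/137 (v(c) = (2*c)/(-137) = (2*c)*(-1/137) = -2*c/137)
B(L) = 71 (B(L) = 70/1 + L/L = 70*1 + 1 = 70 + 1 = 71)
sqrt(B(-39) + v(A)) = sqrt(71 - 2/137*(-11)) = sqrt(71 + 22/137) = sqrt(9749/137) = sqrt(1335613)/137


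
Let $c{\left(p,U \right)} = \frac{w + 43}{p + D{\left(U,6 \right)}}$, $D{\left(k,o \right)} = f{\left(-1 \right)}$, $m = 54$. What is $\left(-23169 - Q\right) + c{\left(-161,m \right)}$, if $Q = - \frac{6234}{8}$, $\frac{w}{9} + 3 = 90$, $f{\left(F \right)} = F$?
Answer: $- \frac{7255931}{324} \approx -22395.0$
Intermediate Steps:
$D{\left(k,o \right)} = -1$
$w = 783$ ($w = -27 + 9 \cdot 90 = -27 + 810 = 783$)
$c{\left(p,U \right)} = \frac{826}{-1 + p}$ ($c{\left(p,U \right)} = \frac{783 + 43}{p - 1} = \frac{826}{-1 + p}$)
$Q = - \frac{3117}{4}$ ($Q = \left(-6234\right) \frac{1}{8} = - \frac{3117}{4} \approx -779.25$)
$\left(-23169 - Q\right) + c{\left(-161,m \right)} = \left(-23169 - - \frac{3117}{4}\right) + \frac{826}{-1 - 161} = \left(-23169 + \frac{3117}{4}\right) + \frac{826}{-162} = - \frac{89559}{4} + 826 \left(- \frac{1}{162}\right) = - \frac{89559}{4} - \frac{413}{81} = - \frac{7255931}{324}$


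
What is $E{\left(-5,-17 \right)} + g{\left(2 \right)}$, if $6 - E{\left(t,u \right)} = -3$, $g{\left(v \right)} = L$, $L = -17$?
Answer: $-8$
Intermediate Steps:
$g{\left(v \right)} = -17$
$E{\left(t,u \right)} = 9$ ($E{\left(t,u \right)} = 6 - -3 = 6 + 3 = 9$)
$E{\left(-5,-17 \right)} + g{\left(2 \right)} = 9 - 17 = -8$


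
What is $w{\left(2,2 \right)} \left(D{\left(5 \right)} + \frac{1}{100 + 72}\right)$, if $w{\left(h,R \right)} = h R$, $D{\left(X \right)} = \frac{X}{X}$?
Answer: $\frac{173}{43} \approx 4.0233$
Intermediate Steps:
$D{\left(X \right)} = 1$
$w{\left(h,R \right)} = R h$
$w{\left(2,2 \right)} \left(D{\left(5 \right)} + \frac{1}{100 + 72}\right) = 2 \cdot 2 \left(1 + \frac{1}{100 + 72}\right) = 4 \left(1 + \frac{1}{172}\right) = 4 \cdot \frac{173}{172} = \frac{173}{43}$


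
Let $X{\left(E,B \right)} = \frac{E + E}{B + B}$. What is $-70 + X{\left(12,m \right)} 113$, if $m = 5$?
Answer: $\frac{1006}{5} \approx 201.2$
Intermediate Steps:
$X{\left(E,B \right)} = \frac{E}{B}$ ($X{\left(E,B \right)} = \frac{2 E}{2 B} = 2 E \frac{1}{2 B} = \frac{E}{B}$)
$-70 + X{\left(12,m \right)} 113 = -70 + \frac{12}{5} \cdot 113 = -70 + \frac{1356}{5} = \frac{1006}{5}$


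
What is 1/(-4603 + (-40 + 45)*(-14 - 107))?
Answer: -1/5208 ≈ -0.00019201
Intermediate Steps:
1/(-4603 + (-40 + 45)*(-14 - 107)) = 1/(-4603 + 5*(-121)) = 1/(-4603 - 605) = 1/(-5208) = -1/5208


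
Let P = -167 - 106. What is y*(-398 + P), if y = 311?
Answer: -208681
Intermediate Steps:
P = -273
y*(-398 + P) = 311*(-398 - 273) = 311*(-671) = -208681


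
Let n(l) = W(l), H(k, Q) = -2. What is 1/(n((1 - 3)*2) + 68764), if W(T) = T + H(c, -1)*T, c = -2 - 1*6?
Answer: 1/68768 ≈ 1.4542e-5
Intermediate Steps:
c = -8 (c = -2 - 6 = -8)
W(T) = -T (W(T) = T - 2*T = -T)
n(l) = -l
1/(n((1 - 3)*2) + 68764) = 1/(-(1 - 3)*2 + 68764) = 1/(-(-2)*2 + 68764) = 1/(-1*(-4) + 68764) = 1/(4 + 68764) = 1/68768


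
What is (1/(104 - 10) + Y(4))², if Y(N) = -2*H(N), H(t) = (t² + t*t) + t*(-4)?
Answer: 9042049/8836 ≈ 1023.3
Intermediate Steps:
H(t) = -4*t + 2*t² (H(t) = (t² + t²) - 4*t = 2*t² - 4*t = -4*t + 2*t²)
Y(N) = -4*N*(-2 + N)
(1/(104 - 10) + Y(4))² = (1/(104 - 10) + 4*4*(2 - 1*4))² = (1/94 + 4*4*(2 - 4))² = (1/94 + 4*4*(-2))² = (1/94 - 32)² = (-3007/94)² = 9042049/8836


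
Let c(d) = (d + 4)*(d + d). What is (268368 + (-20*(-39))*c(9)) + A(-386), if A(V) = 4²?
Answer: 450904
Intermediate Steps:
A(V) = 16
c(d) = 2*d*(4 + d) (c(d) = (4 + d)*(2*d) = 2*d*(4 + d))
(268368 + (-20*(-39))*c(9)) + A(-386) = (268368 + (-20*(-39))*(2*9*(4 + 9))) + 16 = (268368 + 780*(2*9*13)) + 16 = (268368 + 780*234) + 16 = (268368 + 182520) + 16 = 450888 + 16 = 450904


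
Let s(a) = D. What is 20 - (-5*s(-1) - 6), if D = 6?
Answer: 56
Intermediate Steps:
s(a) = 6
20 - (-5*s(-1) - 6) = 20 - (-5*6 - 6) = 20 - (-30 - 6) = 20 - 1*(-36) = 20 + 36 = 56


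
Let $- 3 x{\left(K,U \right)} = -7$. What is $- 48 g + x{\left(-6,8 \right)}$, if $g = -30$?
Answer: $\frac{4327}{3} \approx 1442.3$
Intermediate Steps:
$x{\left(K,U \right)} = \frac{7}{3}$ ($x{\left(K,U \right)} = \left(- \frac{1}{3}\right) \left(-7\right) = \frac{7}{3}$)
$- 48 g + x{\left(-6,8 \right)} = \left(-48\right) \left(-30\right) + \frac{7}{3} = 1440 + \frac{7}{3} = \frac{4327}{3}$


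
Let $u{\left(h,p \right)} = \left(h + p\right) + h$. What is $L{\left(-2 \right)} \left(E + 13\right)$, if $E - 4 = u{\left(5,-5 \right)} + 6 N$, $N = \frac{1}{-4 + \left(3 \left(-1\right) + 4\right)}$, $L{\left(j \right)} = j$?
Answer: $-40$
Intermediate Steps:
$N = - \frac{1}{3}$ ($N = \frac{1}{-4 + \left(-3 + 4\right)} = \frac{1}{-4 + 1} = \frac{1}{-3} = - \frac{1}{3} \approx -0.33333$)
$u{\left(h,p \right)} = p + 2 h$
$E = 7$ ($E = 4 + \left(\left(-5 + 2 \cdot 5\right) + 6 \left(- \frac{1}{3}\right)\right) = 4 + \left(\left(-5 + 10\right) - 2\right) = 4 + \left(5 - 2\right) = 4 + 3 = 7$)
$L{\left(-2 \right)} \left(E + 13\right) = - 2 \left(7 + 13\right) = \left(-2\right) 20 = -40$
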